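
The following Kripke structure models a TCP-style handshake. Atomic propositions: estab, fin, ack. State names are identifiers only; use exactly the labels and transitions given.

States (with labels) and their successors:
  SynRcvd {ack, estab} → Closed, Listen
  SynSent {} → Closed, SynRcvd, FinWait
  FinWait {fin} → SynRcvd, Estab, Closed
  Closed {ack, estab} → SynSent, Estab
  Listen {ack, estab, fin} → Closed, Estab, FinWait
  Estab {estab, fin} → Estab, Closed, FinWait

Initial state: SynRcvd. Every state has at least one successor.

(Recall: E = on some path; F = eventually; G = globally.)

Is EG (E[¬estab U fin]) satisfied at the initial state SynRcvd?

Violated

States satisfying E[¬estab U fin]: {SynSent, FinWait, Listen, Estab}.
States satisfying EG (E[¬estab U fin]): {SynSent, FinWait, Listen, Estab}.
No suitable path/successor from SynRcvd witnesses the formula.
SynRcvd ∉ Sat(EG (E[¬estab U fin])).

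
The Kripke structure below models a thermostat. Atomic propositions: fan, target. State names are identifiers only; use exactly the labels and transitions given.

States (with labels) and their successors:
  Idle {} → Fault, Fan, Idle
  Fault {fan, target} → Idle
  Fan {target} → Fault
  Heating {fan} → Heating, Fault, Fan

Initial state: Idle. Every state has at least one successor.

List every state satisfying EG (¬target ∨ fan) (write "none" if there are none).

States satisfying ¬target ∨ fan: {Idle, Fault, Heating}.
States satisfying EG (¬target ∨ fan): {Idle, Fault, Heating}.

{Idle, Fault, Heating}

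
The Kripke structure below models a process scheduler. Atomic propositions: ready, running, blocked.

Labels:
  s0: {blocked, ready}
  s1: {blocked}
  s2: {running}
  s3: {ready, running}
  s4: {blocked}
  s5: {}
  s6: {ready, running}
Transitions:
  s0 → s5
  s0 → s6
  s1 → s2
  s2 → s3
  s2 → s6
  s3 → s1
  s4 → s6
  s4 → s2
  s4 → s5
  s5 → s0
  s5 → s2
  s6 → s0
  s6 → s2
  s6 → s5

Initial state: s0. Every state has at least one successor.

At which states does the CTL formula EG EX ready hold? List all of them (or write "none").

{s0, s2, s4, s5, s6}

States satisfying EX ready: {s0, s2, s4, s5, s6}.
States satisfying EG EX ready: {s0, s2, s4, s5, s6}.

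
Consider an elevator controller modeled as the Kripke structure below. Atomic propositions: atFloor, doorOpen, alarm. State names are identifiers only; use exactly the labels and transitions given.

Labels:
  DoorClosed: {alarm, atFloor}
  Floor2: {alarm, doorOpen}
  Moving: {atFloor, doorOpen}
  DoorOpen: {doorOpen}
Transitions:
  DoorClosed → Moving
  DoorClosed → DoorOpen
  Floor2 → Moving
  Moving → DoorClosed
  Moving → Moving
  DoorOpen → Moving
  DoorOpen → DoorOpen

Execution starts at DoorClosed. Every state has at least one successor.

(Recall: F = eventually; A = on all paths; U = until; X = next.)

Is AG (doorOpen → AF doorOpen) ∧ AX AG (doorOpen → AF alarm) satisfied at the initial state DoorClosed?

States satisfying doorOpen → AF doorOpen: {DoorClosed, Floor2, Moving, DoorOpen}.
States satisfying AG (doorOpen → AF doorOpen): {DoorClosed, Floor2, Moving, DoorOpen}.
States satisfying AG (doorOpen → AF alarm): ∅.
States satisfying AX AG (doorOpen → AF alarm): ∅.
States satisfying AG (doorOpen → AF doorOpen) ∧ AX AG (doorOpen → AF alarm): ∅.
DoorClosed ∉ Sat(AG (doorOpen → AF doorOpen) ∧ AX AG (doorOpen → AF alarm)).

Violated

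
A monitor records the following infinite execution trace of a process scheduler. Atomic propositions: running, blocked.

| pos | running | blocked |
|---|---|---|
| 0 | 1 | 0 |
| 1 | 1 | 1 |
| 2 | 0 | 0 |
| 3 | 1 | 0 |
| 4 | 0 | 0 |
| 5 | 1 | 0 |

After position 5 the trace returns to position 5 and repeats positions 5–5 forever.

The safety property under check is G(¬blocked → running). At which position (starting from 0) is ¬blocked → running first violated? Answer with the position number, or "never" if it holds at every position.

Check ¬blocked → running at each position in order: 0 ✓, 1 ✓.
At position 2 the labels are {}, so ¬blocked → running is false there. This is the first violation.

2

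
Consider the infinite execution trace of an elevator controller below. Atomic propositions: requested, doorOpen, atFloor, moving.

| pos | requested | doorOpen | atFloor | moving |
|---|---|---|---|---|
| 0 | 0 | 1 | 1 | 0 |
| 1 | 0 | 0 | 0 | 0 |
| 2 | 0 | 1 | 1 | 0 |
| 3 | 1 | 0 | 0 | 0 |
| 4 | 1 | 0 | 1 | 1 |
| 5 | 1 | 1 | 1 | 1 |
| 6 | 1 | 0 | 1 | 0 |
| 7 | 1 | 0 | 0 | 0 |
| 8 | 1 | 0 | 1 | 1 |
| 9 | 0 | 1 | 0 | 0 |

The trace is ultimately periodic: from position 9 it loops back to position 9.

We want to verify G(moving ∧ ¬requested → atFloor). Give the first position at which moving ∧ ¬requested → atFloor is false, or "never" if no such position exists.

never

moving ∧ ¬requested → atFloor holds at every position 0..9, and those are all the positions the trace ever visits, so the invariant G(moving ∧ ¬requested → atFloor) is never violated.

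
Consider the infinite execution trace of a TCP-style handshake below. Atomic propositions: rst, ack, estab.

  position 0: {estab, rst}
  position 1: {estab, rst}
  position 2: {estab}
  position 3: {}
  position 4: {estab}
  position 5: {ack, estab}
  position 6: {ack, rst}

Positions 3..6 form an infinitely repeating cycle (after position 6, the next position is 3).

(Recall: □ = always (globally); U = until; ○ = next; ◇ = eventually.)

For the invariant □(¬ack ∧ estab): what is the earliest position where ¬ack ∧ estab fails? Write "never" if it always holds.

Check ¬ack ∧ estab at each position in order: 0 ✓, 1 ✓, 2 ✓.
At position 3 the labels are {}, so ¬ack ∧ estab is false there. This is the first violation.

3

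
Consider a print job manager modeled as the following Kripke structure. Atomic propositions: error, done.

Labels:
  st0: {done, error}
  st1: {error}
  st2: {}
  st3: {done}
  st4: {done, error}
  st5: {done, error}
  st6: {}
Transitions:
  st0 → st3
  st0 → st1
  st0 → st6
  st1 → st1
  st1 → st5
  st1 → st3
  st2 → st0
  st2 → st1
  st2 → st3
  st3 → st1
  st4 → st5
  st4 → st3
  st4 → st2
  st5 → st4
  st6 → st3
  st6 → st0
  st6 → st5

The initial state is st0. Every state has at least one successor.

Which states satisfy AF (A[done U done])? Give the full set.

{st0, st3, st4, st5, st6}

States satisfying A[done U done]: {st0, st3, st4, st5}.
States satisfying AF (A[done U done]): {st0, st3, st4, st5, st6}.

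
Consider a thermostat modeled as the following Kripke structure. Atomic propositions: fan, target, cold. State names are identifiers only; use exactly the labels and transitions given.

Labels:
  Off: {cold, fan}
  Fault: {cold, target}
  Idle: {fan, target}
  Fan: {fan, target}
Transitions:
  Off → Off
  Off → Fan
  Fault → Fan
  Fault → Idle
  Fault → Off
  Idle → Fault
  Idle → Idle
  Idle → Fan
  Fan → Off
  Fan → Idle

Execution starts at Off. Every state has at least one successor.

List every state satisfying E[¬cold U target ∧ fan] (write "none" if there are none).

States satisfying ¬cold: {Idle, Fan}.
States satisfying target ∧ fan: {Idle, Fan}.
States satisfying E[¬cold U target ∧ fan]: {Idle, Fan}.

{Idle, Fan}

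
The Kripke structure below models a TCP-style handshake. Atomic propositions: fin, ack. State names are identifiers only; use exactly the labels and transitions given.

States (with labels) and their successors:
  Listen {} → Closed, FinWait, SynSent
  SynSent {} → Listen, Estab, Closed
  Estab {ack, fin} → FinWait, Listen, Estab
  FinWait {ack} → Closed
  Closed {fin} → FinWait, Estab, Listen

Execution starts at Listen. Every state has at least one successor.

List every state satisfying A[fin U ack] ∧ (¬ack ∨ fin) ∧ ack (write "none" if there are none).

States satisfying fin: {Estab, Closed}.
States satisfying ack: {Estab, FinWait}.
States satisfying A[fin U ack]: {Estab, FinWait}.
States satisfying ¬ack: {Listen, SynSent, Closed}.
States satisfying ¬ack ∨ fin: {Listen, SynSent, Estab, Closed}.
States satisfying (¬ack ∨ fin) ∧ ack: {Estab}.
States satisfying A[fin U ack] ∧ (¬ack ∨ fin) ∧ ack: {Estab}.

{Estab}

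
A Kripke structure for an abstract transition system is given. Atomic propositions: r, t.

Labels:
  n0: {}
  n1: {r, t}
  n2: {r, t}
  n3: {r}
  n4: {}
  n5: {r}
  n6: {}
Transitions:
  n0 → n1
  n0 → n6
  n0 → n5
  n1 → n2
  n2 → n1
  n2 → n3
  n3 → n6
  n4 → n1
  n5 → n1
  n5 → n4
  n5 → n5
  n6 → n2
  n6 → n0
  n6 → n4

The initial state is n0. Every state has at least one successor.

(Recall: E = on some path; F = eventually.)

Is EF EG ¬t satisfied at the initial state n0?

Satisfied

States satisfying EG ¬t: {n0, n3, n5, n6}.
States satisfying EF EG ¬t: {n0, n1, n2, n3, n4, n5, n6}.
Some path from n0 reaches a state where EG ¬t holds.
n0 ∈ Sat(EF EG ¬t).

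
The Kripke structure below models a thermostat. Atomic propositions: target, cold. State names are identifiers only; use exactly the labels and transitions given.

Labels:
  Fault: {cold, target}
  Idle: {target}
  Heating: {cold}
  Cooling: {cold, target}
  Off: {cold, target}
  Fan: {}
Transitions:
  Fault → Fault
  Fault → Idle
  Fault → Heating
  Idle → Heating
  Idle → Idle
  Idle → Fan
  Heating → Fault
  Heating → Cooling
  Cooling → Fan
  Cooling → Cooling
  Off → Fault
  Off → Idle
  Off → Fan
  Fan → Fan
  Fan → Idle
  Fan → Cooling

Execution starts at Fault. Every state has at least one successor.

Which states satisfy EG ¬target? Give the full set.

States satisfying ¬target: {Heating, Fan}.
States satisfying EG ¬target: {Fan}.

{Fan}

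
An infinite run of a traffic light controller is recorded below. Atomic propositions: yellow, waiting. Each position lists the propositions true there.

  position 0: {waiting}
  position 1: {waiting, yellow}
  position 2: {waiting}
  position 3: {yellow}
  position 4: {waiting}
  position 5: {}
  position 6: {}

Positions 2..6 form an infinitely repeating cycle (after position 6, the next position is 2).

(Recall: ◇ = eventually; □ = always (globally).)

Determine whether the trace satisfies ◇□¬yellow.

Does not hold

□¬yellow is false at every position 0..6, so it never becomes true and ◇□¬yellow fails.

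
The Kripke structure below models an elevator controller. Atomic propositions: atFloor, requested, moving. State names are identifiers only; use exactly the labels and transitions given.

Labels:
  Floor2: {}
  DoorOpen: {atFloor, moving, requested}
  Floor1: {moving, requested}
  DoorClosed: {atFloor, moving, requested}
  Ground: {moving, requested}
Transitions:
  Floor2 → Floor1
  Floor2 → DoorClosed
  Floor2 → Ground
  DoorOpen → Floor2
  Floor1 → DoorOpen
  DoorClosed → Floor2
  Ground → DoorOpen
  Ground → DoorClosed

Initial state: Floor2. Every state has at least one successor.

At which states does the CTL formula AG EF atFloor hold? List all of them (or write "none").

States satisfying EF atFloor: {Floor2, DoorOpen, Floor1, DoorClosed, Ground}.
States satisfying AG EF atFloor: {Floor2, DoorOpen, Floor1, DoorClosed, Ground}.

{Floor2, DoorOpen, Floor1, DoorClosed, Ground}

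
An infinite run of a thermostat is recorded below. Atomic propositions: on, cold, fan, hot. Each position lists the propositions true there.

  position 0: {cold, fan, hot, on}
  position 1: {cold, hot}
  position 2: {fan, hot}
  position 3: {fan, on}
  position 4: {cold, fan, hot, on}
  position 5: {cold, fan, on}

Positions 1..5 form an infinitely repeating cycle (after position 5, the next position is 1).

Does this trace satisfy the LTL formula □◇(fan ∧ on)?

◇(fan ∧ on) holds at every position 0..5, and those are all positions ever visited, so □◇(fan ∧ on) holds.

Satisfied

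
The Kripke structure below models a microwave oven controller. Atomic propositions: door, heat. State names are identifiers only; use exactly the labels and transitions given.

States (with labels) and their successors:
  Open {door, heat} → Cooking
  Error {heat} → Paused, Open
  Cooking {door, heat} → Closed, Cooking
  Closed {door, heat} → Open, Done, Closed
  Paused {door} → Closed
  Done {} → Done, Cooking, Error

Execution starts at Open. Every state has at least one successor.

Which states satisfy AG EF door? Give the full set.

{Open, Error, Cooking, Closed, Paused, Done}

States satisfying EF door: {Open, Error, Cooking, Closed, Paused, Done}.
States satisfying AG EF door: {Open, Error, Cooking, Closed, Paused, Done}.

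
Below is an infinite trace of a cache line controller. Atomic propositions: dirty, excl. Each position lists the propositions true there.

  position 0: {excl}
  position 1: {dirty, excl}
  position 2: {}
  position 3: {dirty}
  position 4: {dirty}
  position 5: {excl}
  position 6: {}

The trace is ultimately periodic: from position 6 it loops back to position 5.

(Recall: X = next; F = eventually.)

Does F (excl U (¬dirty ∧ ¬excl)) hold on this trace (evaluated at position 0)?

Satisfied

excl U (¬dirty ∧ ¬excl) holds at position 0, which is reachable from 0, so F (excl U (¬dirty ∧ ¬excl)) holds.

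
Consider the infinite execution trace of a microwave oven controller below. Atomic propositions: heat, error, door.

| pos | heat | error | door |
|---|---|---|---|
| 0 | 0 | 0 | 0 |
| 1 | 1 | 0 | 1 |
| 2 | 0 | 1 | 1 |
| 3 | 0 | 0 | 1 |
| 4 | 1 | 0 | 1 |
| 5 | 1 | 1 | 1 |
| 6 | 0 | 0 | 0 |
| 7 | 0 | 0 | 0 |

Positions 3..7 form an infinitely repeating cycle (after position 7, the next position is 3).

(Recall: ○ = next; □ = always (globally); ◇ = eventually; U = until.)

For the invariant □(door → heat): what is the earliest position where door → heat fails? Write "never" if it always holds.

2

Check door → heat at each position in order: 0 ✓, 1 ✓.
At position 2 the labels are {door, error}, so door → heat is false there. This is the first violation.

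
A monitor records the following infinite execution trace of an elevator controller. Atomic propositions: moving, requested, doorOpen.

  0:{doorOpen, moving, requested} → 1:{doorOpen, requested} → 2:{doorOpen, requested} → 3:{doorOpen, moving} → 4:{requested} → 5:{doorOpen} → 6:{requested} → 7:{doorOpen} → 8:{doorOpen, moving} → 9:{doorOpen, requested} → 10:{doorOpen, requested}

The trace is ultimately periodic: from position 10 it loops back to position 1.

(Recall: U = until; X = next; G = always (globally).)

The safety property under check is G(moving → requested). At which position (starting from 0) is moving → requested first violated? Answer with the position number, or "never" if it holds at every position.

3

Check moving → requested at each position in order: 0 ✓, 1 ✓, 2 ✓.
At position 3 the labels are {doorOpen, moving}, so moving → requested is false there. This is the first violation.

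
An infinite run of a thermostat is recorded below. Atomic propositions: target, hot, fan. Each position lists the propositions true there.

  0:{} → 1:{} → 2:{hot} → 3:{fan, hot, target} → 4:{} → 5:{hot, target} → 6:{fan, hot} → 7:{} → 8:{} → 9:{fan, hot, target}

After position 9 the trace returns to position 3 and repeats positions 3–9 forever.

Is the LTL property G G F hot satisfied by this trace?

G F hot holds at every position 0..9, and those are all positions ever visited, so G G F hot holds.

Holds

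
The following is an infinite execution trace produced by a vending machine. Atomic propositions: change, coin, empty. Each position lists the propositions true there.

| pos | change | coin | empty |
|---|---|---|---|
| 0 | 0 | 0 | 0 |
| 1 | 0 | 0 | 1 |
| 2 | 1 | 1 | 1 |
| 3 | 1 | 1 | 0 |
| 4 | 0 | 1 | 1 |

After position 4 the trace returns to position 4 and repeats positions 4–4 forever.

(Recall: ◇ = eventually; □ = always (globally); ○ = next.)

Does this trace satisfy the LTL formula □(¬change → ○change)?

¬change → ○change must hold at every position from 0 onward. It fails at position 0, so □(¬change → ○change) is false.
Positions where ¬change holds: 0, 1, 4.
Check ○change at each: 0→fails, 1→ok, 4→fails.

No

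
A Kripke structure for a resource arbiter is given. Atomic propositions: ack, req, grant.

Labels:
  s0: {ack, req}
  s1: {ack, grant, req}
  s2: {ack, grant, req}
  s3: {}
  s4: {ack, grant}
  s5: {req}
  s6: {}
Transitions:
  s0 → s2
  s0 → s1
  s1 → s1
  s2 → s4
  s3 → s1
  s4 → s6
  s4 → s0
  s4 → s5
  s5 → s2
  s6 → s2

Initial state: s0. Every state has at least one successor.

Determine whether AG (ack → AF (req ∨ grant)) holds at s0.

States satisfying ack → AF (req ∨ grant): {s0, s1, s2, s3, s4, s5, s6}.
States satisfying AG (ack → AF (req ∨ grant)): {s0, s1, s2, s3, s4, s5, s6}.
Every state reachable from s0 satisfies ack → AF (req ∨ grant).
s0 ∈ Sat(AG (ack → AF (req ∨ grant))).

Yes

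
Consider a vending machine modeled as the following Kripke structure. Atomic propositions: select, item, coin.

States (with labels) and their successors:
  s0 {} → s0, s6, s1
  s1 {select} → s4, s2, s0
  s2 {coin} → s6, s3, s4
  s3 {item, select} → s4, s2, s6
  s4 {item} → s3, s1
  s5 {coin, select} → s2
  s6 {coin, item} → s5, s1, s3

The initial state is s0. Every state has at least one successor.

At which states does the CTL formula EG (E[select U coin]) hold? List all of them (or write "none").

States satisfying E[select U coin]: {s1, s2, s3, s5, s6}.
States satisfying EG (E[select U coin]): {s1, s2, s3, s5, s6}.

{s1, s2, s3, s5, s6}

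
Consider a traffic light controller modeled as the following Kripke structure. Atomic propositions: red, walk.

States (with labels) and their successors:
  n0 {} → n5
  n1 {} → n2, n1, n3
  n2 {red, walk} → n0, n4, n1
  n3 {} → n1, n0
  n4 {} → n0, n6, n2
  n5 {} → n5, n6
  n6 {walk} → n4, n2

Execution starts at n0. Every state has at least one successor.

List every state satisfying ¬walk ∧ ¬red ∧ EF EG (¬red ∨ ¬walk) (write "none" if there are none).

States satisfying ¬walk: {n0, n1, n3, n4, n5}.
States satisfying ¬red: {n0, n1, n3, n4, n5, n6}.
States satisfying ¬walk ∧ ¬red: {n0, n1, n3, n4, n5}.
States satisfying EG (¬red ∨ ¬walk): {n0, n1, n3, n4, n5, n6}.
States satisfying EF EG (¬red ∨ ¬walk): {n0, n1, n2, n3, n4, n5, n6}.
States satisfying ¬walk ∧ ¬red ∧ EF EG (¬red ∨ ¬walk): {n0, n1, n3, n4, n5}.

{n0, n1, n3, n4, n5}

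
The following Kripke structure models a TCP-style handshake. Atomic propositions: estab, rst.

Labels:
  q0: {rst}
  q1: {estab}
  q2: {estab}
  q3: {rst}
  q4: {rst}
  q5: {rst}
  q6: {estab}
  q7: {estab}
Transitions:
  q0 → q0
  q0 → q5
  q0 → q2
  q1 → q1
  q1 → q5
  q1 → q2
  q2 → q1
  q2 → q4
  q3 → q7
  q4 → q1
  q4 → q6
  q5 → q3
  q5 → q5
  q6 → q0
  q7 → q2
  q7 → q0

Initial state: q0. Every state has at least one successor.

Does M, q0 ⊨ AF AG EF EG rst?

Satisfied

States satisfying AG EF EG rst: {q0, q1, q2, q3, q4, q5, q6, q7}.
States satisfying AF AG EF EG rst: {q0, q1, q2, q3, q4, q5, q6, q7}.
q0 ∈ Sat(AF AG EF EG rst).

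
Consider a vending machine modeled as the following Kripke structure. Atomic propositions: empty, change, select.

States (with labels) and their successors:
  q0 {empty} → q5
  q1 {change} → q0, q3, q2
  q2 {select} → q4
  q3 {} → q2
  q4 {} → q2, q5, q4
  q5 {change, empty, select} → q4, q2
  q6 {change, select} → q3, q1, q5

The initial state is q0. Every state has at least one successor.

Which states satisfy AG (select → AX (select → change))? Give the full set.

none

States satisfying select → AX (select → change): {q0, q1, q2, q3, q4, q6}.
States satisfying AG (select → AX (select → change)): ∅.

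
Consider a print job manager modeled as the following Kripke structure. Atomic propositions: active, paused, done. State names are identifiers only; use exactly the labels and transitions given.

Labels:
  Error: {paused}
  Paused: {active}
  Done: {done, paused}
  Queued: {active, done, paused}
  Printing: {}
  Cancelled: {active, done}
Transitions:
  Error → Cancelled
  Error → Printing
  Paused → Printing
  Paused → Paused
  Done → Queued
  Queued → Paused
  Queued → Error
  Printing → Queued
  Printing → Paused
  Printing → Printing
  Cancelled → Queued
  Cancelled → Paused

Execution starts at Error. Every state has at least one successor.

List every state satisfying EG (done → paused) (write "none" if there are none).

{Error, Paused, Done, Queued, Printing}

States satisfying done → paused: {Error, Paused, Done, Queued, Printing}.
States satisfying EG (done → paused): {Error, Paused, Done, Queued, Printing}.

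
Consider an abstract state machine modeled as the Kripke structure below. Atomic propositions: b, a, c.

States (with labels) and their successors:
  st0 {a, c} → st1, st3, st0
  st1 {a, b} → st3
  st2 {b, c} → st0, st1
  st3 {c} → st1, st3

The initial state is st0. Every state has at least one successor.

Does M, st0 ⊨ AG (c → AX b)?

No

States satisfying c → AX b: {st1}.
States satisfying AG (c → AX b): ∅.
st0 is reachable from st0 and violates c → AX b, so AG fails at st0.
st0 ∉ Sat(AG (c → AX b)).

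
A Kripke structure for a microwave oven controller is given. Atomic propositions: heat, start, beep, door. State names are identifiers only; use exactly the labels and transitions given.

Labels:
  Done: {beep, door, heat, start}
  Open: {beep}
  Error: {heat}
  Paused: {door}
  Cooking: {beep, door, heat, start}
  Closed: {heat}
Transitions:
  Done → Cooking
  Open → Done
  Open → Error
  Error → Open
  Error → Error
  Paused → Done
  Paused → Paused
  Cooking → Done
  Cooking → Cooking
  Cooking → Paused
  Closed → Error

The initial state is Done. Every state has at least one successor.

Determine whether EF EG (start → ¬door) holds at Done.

States satisfying EG (start → ¬door): {Open, Error, Paused, Closed}.
States satisfying EF EG (start → ¬door): {Done, Open, Error, Paused, Cooking, Closed}.
Some path from Done reaches a state where EG (start → ¬door) holds.
Done ∈ Sat(EF EG (start → ¬door)).

Holds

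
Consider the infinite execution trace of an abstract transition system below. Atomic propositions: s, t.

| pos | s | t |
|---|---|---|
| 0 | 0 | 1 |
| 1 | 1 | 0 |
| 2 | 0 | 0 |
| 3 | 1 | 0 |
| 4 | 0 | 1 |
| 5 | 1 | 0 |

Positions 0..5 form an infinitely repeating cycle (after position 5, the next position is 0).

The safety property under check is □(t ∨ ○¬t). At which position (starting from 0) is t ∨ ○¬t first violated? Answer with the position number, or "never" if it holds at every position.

3

Check t ∨ ○¬t at each position in order: 0 ✓, 1 ✓, 2 ✓.
At position 3 the labels are {s} and the next position 4 has {t}, so t ∨ ○¬t is false there. This is the first violation.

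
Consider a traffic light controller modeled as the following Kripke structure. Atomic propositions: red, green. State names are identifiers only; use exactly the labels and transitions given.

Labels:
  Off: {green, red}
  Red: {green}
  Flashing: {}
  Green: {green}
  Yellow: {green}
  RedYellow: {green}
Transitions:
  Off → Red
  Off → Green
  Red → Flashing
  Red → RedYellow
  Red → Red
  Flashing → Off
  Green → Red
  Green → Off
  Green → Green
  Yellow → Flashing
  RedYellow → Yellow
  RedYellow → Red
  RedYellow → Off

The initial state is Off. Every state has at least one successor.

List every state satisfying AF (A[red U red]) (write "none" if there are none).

{Off, Flashing, Yellow}

States satisfying A[red U red]: {Off}.
States satisfying AF (A[red U red]): {Off, Flashing, Yellow}.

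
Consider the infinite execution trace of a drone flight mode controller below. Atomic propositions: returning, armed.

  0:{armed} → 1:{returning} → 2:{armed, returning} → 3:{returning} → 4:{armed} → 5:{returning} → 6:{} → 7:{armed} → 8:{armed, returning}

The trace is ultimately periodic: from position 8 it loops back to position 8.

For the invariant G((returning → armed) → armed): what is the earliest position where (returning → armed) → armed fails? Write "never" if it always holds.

6

Check (returning → armed) → armed at each position in order: 0 ✓, 1 ✓, 2 ✓, 3 ✓, 4 ✓, 5 ✓.
At position 6 the labels are {}, so (returning → armed) → armed is false there. This is the first violation.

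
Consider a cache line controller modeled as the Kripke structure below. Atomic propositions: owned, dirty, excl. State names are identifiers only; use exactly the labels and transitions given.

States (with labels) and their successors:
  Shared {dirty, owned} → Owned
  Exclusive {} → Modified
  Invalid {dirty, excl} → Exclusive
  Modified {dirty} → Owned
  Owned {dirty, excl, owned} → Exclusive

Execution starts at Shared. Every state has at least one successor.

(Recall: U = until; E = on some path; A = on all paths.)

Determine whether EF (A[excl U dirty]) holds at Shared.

Holds

States satisfying A[excl U dirty]: {Shared, Invalid, Modified, Owned}.
States satisfying EF (A[excl U dirty]): {Shared, Exclusive, Invalid, Modified, Owned}.
Some path from Shared reaches a state where A[excl U dirty] holds.
Shared ∈ Sat(EF (A[excl U dirty])).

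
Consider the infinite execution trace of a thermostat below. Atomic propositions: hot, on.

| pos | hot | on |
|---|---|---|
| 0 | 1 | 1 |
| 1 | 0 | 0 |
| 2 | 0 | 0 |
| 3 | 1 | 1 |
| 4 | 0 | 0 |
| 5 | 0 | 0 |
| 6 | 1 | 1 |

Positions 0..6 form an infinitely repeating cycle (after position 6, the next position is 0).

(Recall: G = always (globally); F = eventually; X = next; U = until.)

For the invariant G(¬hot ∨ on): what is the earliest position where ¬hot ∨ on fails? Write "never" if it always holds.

¬hot ∨ on holds at every position 0..6, and those are all the positions the trace ever visits, so the invariant G(¬hot ∨ on) is never violated.

never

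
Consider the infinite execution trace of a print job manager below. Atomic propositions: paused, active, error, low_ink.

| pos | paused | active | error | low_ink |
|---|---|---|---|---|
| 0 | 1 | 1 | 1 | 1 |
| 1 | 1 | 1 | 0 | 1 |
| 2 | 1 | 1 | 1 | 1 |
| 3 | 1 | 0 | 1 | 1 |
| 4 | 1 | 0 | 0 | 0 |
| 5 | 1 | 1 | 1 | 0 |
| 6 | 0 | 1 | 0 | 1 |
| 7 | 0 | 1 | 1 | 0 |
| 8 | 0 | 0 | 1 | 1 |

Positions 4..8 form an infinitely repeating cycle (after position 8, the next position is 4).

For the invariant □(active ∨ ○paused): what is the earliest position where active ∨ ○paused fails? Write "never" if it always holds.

never

active ∨ ○paused holds at every position 0..8, and those are all the positions the trace ever visits, so the invariant □(active ∨ ○paused) is never violated.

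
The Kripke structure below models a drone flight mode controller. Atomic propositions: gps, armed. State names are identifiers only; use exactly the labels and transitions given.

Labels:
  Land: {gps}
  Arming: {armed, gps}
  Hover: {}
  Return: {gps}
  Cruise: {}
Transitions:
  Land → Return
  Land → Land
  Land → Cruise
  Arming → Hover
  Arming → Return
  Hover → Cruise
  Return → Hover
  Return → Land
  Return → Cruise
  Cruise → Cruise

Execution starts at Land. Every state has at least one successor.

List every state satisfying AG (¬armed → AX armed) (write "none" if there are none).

States satisfying ¬armed → AX armed: {Arming}.
States satisfying AG (¬armed → AX armed): ∅.

none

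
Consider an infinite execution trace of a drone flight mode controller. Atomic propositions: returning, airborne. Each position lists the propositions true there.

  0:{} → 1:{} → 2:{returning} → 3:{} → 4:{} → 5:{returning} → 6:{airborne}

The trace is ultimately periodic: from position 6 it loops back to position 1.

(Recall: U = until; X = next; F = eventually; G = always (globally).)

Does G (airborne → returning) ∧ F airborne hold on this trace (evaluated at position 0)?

Does not hold

airborne → returning must hold at every position from 0 onward. It fails at position 6, so G (airborne → returning) is false.
Positions where airborne holds: 6.
Check returning at each: 6→fails.
airborne holds at position 6, which is reachable from 0, so F airborne holds.
At position 0: G (airborne → returning) is false; F airborne is true; so G (airborne → returning) ∧ F airborne is false.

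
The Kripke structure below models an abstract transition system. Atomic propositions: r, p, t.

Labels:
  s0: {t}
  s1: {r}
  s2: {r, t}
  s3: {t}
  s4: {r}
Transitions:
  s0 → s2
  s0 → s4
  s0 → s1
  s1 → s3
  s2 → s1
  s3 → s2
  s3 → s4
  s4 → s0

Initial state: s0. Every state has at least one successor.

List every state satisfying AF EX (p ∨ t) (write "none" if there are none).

States satisfying EX (p ∨ t): {s0, s1, s3, s4}.
States satisfying AF EX (p ∨ t): {s0, s1, s2, s3, s4}.

{s0, s1, s2, s3, s4}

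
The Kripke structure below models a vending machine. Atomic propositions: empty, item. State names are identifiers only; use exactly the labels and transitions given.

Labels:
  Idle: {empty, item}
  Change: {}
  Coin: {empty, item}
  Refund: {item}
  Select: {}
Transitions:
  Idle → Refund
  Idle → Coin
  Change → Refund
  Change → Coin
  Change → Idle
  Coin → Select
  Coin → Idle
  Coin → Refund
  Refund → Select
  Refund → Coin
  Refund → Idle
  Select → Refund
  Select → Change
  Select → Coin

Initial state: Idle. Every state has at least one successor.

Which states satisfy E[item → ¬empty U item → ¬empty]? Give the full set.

States satisfying item → ¬empty: {Change, Refund, Select}.
States satisfying E[item → ¬empty U item → ¬empty]: {Change, Refund, Select}.

{Change, Refund, Select}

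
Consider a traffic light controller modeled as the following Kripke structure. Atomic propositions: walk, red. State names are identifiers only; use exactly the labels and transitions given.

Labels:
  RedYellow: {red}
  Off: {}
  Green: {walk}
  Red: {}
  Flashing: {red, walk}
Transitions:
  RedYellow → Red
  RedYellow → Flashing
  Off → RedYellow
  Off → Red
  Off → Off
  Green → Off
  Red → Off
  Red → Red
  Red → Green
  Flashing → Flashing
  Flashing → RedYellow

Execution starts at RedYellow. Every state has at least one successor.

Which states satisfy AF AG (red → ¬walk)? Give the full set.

none

States satisfying AG (red → ¬walk): ∅.
States satisfying AF AG (red → ¬walk): ∅.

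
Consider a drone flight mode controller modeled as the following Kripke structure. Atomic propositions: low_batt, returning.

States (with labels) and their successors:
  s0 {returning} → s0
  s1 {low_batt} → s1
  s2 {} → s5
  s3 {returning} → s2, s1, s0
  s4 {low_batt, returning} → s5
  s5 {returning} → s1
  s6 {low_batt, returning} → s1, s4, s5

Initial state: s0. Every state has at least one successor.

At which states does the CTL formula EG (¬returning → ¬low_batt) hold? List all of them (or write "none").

{s0, s3}

States satisfying ¬returning → ¬low_batt: {s0, s2, s3, s4, s5, s6}.
States satisfying EG (¬returning → ¬low_batt): {s0, s3}.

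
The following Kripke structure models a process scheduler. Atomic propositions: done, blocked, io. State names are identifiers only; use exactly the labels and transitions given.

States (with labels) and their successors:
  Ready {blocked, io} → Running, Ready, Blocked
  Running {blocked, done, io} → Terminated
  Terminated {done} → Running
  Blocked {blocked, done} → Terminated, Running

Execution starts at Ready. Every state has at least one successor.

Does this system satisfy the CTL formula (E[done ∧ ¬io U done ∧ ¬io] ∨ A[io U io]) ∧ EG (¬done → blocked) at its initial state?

Holds

States satisfying done ∧ ¬io: {Terminated, Blocked}.
States satisfying E[done ∧ ¬io U done ∧ ¬io]: {Terminated, Blocked}.
States satisfying io: {Ready, Running}.
States satisfying A[io U io]: {Ready, Running}.
States satisfying E[done ∧ ¬io U done ∧ ¬io] ∨ A[io U io]: {Ready, Running, Terminated, Blocked}.
States satisfying ¬done → blocked: {Ready, Running, Terminated, Blocked}.
States satisfying EG (¬done → blocked): {Ready, Running, Terminated, Blocked}.
States satisfying (E[done ∧ ¬io U done ∧ ¬io] ∨ A[io U io]) ∧ EG (¬done → blocked): {Ready, Running, Terminated, Blocked}.
Ready ∈ Sat((E[done ∧ ¬io U done ∧ ¬io] ∨ A[io U io]) ∧ EG (¬done → blocked)).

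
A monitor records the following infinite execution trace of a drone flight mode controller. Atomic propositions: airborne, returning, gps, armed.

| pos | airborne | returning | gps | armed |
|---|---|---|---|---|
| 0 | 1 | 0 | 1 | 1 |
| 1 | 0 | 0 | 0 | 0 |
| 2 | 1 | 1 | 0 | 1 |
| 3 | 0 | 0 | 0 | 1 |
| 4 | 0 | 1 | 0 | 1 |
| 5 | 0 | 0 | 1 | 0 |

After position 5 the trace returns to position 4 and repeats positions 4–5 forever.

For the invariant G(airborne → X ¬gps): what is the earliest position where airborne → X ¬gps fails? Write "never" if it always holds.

airborne → X ¬gps holds at every position 0..5, and those are all the positions the trace ever visits, so the invariant G(airborne → X ¬gps) is never violated.

never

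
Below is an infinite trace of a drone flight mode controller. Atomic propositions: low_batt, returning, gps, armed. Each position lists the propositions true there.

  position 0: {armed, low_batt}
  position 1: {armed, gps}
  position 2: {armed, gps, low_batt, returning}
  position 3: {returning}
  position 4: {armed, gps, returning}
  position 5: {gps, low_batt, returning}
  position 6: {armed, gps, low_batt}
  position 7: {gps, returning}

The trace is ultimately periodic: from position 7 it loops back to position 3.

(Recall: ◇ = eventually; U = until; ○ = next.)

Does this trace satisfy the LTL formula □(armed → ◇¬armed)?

Satisfied

armed → ◇¬armed holds at every position 0..7, and those are all positions ever visited, so □(armed → ◇¬armed) holds.
Positions where armed holds: 0, 1, 2, 4, 6.
Check ◇¬armed at each: 0→ok, 1→ok, 2→ok, 4→ok, 6→ok.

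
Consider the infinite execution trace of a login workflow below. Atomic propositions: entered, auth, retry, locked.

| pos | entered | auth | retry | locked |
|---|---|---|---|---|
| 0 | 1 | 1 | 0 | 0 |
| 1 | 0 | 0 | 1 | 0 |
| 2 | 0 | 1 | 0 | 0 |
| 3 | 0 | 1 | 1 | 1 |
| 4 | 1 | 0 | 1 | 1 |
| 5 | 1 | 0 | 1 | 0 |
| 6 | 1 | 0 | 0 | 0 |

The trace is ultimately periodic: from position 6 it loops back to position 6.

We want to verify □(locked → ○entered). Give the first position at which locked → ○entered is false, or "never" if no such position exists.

locked → ○entered holds at every position 0..6, and those are all the positions the trace ever visits, so the invariant □(locked → ○entered) is never violated.

never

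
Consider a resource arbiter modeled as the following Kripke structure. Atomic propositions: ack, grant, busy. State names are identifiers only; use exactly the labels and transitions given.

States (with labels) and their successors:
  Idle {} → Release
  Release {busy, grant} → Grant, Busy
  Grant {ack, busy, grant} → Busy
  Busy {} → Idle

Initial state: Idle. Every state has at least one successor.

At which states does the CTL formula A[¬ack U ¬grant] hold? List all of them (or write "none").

States satisfying ¬ack: {Idle, Release, Busy}.
States satisfying ¬grant: {Idle, Busy}.
States satisfying A[¬ack U ¬grant]: {Idle, Busy}.

{Idle, Busy}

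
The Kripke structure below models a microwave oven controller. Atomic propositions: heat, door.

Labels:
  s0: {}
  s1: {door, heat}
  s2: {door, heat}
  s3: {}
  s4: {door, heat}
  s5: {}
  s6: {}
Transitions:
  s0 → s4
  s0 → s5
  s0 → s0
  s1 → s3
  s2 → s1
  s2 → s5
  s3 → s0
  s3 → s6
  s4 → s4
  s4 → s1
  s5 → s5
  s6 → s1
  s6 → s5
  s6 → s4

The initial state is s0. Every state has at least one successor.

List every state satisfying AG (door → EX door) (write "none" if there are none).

States satisfying door → EX door: {s0, s2, s3, s4, s5, s6}.
States satisfying AG (door → EX door): {s5}.

{s5}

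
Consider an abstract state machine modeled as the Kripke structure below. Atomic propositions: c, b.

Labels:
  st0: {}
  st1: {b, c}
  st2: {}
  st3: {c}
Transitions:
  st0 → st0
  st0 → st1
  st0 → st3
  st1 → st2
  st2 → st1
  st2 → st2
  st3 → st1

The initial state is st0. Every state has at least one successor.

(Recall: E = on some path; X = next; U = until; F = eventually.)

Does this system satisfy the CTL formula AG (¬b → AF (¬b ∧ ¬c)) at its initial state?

States satisfying ¬b → AF (¬b ∧ ¬c): {st0, st1, st2, st3}.
States satisfying AG (¬b → AF (¬b ∧ ¬c)): {st0, st1, st2, st3}.
Every state reachable from st0 satisfies ¬b → AF (¬b ∧ ¬c).
st0 ∈ Sat(AG (¬b → AF (¬b ∧ ¬c))).

Yes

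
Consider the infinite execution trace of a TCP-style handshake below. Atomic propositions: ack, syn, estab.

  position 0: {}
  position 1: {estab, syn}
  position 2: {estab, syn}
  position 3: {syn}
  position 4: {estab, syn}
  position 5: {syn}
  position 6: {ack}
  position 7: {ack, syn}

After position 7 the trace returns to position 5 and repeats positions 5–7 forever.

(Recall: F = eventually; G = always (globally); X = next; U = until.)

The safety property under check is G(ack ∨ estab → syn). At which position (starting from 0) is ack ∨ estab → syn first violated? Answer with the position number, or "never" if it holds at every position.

Check ack ∨ estab → syn at each position in order: 0 ✓, 1 ✓, 2 ✓, 3 ✓, 4 ✓, 5 ✓.
At position 6 the labels are {ack}, so ack ∨ estab → syn is false there. This is the first violation.

6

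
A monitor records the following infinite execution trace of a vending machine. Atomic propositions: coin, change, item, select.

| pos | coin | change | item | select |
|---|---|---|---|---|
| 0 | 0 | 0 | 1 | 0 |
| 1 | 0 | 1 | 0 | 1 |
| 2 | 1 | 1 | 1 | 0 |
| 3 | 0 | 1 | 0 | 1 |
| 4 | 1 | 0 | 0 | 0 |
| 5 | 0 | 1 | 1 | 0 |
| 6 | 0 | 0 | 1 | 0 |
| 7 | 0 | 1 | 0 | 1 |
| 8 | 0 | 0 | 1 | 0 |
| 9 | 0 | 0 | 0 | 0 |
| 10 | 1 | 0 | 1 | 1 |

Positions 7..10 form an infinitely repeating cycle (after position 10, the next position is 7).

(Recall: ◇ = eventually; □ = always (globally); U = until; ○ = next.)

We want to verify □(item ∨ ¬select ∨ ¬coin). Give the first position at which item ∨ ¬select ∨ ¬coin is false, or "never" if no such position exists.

never

item ∨ ¬select ∨ ¬coin holds at every position 0..10, and those are all the positions the trace ever visits, so the invariant □(item ∨ ¬select ∨ ¬coin) is never violated.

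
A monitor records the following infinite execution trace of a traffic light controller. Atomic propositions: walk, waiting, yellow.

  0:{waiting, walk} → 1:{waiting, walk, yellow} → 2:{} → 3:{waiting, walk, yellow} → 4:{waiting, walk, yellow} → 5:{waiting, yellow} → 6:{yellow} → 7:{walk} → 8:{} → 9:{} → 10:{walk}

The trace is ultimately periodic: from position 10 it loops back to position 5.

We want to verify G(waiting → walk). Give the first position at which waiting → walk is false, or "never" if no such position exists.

Check waiting → walk at each position in order: 0 ✓, 1 ✓, 2 ✓, 3 ✓, 4 ✓.
At position 5 the labels are {waiting, yellow}, so waiting → walk is false there. This is the first violation.

5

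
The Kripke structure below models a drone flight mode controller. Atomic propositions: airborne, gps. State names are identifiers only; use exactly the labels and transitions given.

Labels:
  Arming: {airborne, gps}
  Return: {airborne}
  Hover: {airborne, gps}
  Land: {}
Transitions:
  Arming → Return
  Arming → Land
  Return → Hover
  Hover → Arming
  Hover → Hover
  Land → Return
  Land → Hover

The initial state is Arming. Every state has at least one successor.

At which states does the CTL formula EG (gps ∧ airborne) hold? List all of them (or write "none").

States satisfying gps ∧ airborne: {Arming, Hover}.
States satisfying EG (gps ∧ airborne): {Hover}.

{Hover}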